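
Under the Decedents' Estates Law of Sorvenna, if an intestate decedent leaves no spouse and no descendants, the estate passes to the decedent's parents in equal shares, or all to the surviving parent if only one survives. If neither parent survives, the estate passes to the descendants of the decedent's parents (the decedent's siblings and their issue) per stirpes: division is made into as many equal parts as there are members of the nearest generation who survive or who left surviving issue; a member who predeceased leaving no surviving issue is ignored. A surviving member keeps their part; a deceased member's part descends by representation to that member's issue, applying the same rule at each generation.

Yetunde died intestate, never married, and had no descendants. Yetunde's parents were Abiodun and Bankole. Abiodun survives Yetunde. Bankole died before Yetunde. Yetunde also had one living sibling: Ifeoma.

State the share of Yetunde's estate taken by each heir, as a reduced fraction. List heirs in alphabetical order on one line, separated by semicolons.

Abiodun 1

Only one parent, Abiodun, survives, so Abiodun takes the entire estate. The siblings take nothing because a surviving parent has priority.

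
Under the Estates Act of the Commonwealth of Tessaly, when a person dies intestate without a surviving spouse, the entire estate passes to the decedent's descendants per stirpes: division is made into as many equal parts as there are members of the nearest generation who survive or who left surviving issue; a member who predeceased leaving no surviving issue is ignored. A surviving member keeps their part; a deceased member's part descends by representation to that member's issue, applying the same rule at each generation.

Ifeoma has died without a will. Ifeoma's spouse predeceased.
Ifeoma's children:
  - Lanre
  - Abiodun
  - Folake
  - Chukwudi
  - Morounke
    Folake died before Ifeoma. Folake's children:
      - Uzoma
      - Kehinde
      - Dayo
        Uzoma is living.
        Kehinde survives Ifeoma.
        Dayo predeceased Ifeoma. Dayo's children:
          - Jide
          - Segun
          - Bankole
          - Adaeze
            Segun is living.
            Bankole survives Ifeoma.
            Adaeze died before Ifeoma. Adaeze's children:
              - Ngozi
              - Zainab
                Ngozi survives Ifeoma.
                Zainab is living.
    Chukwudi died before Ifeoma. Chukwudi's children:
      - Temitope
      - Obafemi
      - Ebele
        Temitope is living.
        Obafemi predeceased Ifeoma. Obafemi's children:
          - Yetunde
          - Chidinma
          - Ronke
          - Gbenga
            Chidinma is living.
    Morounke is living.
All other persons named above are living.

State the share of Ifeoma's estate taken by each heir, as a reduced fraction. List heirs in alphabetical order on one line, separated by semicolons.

Abiodun 1/5; Bankole 1/60; Chidinma 1/60; Ebele 1/15; Gbenga 1/60; Jide 1/60; Kehinde 1/15; Lanre 1/5; Morounke 1/5; Ngozi 1/120; Ronke 1/60; Segun 1/60; Temitope 1/15; Uzoma 1/15; Yetunde 1/60; Zainab 1/120

There is no surviving spouse, so the entire estate passes to Ifeoma's descendants per stirpes.
The estate is divided into 5 equal shares of 1/5 among Lanre, Abiodun, Folake, Chukwudi, Morounke.
Lanre is living and takes 1/5.
Abiodun is living and takes 1/5.
Folake predeceased; the 1/5 allotted to Folake's branch passes to Folake's issue by representation.
The 1/5 is divided into 3 equal shares of 1/15 among Uzoma, Kehinde, Dayo.
Uzoma is living and takes 1/15.
Kehinde is living and takes 1/15.
Dayo predeceased; the 1/15 allotted to Dayo's branch passes to Dayo's issue by representation.
The 1/15 is divided into 4 equal shares of 1/60 among Jide, Segun, Bankole, Adaeze.
Jide is living and takes 1/60.
Segun is living and takes 1/60.
Bankole is living and takes 1/60.
Adaeze predeceased; the 1/60 allotted to Adaeze's branch passes to Adaeze's issue by representation.
The 1/60 is divided into 2 equal shares of 1/120 among Ngozi, Zainab.
Ngozi is living and takes 1/120.
Zainab is living and takes 1/120.
Chukwudi predeceased; the 1/5 allotted to Chukwudi's branch passes to Chukwudi's issue by representation.
The 1/5 is divided into 3 equal shares of 1/15 among Temitope, Obafemi, Ebele.
Temitope is living and takes 1/15.
Obafemi predeceased; the 1/15 allotted to Obafemi's branch passes to Obafemi's issue by representation.
The 1/15 is divided into 4 equal shares of 1/60 among Yetunde, Chidinma, Ronke, Gbenga.
Yetunde is living and takes 1/60.
Chidinma is living and takes 1/60.
Ronke is living and takes 1/60.
Gbenga is living and takes 1/60.
Ebele is living and takes 1/15.
Morounke is living and takes 1/5.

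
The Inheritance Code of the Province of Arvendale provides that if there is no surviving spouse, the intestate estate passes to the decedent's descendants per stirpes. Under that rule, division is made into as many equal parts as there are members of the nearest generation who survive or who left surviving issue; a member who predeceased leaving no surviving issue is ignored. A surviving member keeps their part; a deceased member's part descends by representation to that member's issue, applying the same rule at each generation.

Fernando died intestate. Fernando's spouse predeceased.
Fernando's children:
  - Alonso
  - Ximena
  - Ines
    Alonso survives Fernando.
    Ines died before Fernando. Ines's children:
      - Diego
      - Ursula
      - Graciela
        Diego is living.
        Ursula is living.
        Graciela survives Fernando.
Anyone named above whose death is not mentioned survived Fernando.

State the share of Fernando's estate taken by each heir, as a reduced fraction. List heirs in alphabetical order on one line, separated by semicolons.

Alonso 1/3; Diego 1/9; Graciela 1/9; Ursula 1/9; Ximena 1/3

There is no surviving spouse, so the entire estate passes to Fernando's descendants per stirpes.
The estate is divided into 3 equal shares of 1/3 among Alonso, Ximena, Ines.
Alonso is living and takes 1/3.
Ximena is living and takes 1/3.
Ines predeceased; the 1/3 allotted to Ines's branch passes to Ines's issue by representation.
The 1/3 is divided into 3 equal shares of 1/9 among Diego, Ursula, Graciela.
Diego is living and takes 1/9.
Ursula is living and takes 1/9.
Graciela is living and takes 1/9.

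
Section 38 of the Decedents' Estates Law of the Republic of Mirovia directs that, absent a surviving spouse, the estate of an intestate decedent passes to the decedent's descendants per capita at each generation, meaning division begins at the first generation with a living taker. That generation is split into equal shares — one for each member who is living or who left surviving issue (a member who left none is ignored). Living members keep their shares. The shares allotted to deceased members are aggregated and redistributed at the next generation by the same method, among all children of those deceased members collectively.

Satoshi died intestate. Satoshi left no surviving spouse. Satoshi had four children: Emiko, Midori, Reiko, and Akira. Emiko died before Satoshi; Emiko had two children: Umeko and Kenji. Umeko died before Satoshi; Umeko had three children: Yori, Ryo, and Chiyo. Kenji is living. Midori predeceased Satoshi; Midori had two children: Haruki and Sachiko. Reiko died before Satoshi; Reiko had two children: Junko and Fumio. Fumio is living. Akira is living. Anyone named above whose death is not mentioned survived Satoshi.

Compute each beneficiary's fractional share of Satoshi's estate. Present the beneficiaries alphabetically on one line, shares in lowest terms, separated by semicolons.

There is no surviving spouse, so the entire estate passes to Satoshi's descendants per capita at each generation.
At generation 1 (Emiko, Midori, Reiko, Akira) there are 4 shares of (1)/4 = 1/4 each.
Living: Akira — each takes 1/4.
Deceased: Emiko, Midori, and Reiko. Their combined 3/4 is pooled and carried to generation 2.
At generation 2 (Umeko, Kenji, Haruki, Sachiko, Junko, Fumio) there are 6 shares of (3/4)/6 = 1/8 each.
Living: Kenji, Haruki, Sachiko, Junko, and Fumio — each takes 1/8.
Deceased: Umeko. That 1/8 share is carried to generation 3.
At generation 3 (Yori, Ryo, Chiyo) there are 3 shares of (1/8)/3 = 1/24 each.
Living: Yori, Ryo, and Chiyo — each takes 1/24.

Akira 1/4; Chiyo 1/24; Fumio 1/8; Haruki 1/8; Junko 1/8; Kenji 1/8; Ryo 1/24; Sachiko 1/8; Yori 1/24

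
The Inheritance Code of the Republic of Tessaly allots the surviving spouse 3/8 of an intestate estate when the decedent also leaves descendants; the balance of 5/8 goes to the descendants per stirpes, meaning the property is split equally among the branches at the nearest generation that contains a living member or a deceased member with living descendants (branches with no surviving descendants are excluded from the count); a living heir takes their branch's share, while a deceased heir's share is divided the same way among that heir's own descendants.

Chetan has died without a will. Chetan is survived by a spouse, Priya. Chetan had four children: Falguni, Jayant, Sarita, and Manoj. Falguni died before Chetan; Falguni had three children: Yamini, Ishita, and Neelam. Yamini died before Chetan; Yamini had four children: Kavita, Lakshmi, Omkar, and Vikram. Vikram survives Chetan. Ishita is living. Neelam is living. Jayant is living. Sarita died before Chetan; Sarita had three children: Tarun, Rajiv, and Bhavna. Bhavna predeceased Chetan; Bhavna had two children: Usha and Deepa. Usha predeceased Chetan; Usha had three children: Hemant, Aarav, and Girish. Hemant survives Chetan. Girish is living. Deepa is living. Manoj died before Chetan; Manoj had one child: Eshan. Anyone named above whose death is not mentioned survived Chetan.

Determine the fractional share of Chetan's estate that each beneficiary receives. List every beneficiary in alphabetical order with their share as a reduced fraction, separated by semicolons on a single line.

Priya, as surviving spouse, takes 3/8.
The remaining 5/8 passes to Chetan's descendants per stirpes.
The 5/8 is divided into 4 equal shares of 5/32 among Falguni, Jayant, Sarita, Manoj.
Falguni predeceased; the 5/32 allotted to Falguni's branch passes to Falguni's issue by representation.
The 5/32 is divided into 3 equal shares of 5/96 among Yamini, Ishita, Neelam.
Yamini predeceased; the 5/96 allotted to Yamini's branch passes to Yamini's issue by representation.
The 5/96 is divided into 4 equal shares of 5/384 among Kavita, Lakshmi, Omkar, Vikram.
Kavita is living and takes 5/384.
Lakshmi is living and takes 5/384.
Omkar is living and takes 5/384.
Vikram is living and takes 5/384.
Ishita is living and takes 5/96.
Neelam is living and takes 5/96.
Jayant is living and takes 5/32.
Sarita predeceased; the 5/32 allotted to Sarita's branch passes to Sarita's issue by representation.
The 5/32 is divided into 3 equal shares of 5/96 among Tarun, Rajiv, Bhavna.
Tarun is living and takes 5/96.
Rajiv is living and takes 5/96.
Bhavna predeceased; the 5/96 allotted to Bhavna's branch passes to Bhavna's issue by representation.
The 5/96 is divided into 2 equal shares of 5/192 among Usha, Deepa.
Usha predeceased; the 5/192 allotted to Usha's branch passes to Usha's issue by representation.
The 5/192 is divided into 3 equal shares of 5/576 among Hemant, Aarav, Girish.
Hemant is living and takes 5/576.
Aarav is living and takes 5/576.
Girish is living and takes 5/576.
Deepa is living and takes 5/192.
Manoj predeceased; the 5/32 allotted to Manoj's branch passes to Manoj's issue by representation.
Eshan is the sole taker at this level and receives the full 5/32.

Aarav 5/576; Deepa 5/192; Eshan 5/32; Girish 5/576; Hemant 5/576; Ishita 5/96; Jayant 5/32; Kavita 5/384; Lakshmi 5/384; Neelam 5/96; Omkar 5/384; Priya 3/8; Rajiv 5/96; Tarun 5/96; Vikram 5/384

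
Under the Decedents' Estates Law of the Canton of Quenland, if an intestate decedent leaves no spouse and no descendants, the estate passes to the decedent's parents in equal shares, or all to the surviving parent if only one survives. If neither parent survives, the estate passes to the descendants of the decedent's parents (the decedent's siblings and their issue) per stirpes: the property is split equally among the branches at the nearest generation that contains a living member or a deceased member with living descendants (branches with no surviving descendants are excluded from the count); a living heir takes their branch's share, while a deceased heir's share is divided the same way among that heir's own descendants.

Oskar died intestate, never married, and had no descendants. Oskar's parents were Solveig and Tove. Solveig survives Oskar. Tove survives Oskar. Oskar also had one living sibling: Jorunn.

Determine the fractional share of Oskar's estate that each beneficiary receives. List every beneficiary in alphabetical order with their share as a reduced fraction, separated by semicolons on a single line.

Both parents survive, so Solveig and Tove each take 1/2. The siblings take nothing because a surviving parent has priority.

Solveig 1/2; Tove 1/2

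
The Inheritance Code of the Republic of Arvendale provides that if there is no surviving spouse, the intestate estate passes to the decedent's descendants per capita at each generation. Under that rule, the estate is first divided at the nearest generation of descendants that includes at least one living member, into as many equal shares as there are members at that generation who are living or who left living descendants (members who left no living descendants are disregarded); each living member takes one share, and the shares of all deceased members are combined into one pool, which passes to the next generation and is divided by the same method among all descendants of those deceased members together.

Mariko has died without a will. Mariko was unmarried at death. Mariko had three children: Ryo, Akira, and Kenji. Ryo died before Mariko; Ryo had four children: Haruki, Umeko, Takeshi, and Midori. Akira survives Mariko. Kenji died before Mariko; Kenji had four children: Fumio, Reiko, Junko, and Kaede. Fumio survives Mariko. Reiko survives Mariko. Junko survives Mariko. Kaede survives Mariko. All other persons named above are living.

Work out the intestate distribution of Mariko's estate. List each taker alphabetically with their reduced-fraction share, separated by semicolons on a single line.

Akira 1/3; Fumio 1/12; Haruki 1/12; Junko 1/12; Kaede 1/12; Midori 1/12; Reiko 1/12; Takeshi 1/12; Umeko 1/12

There is no surviving spouse, so the entire estate passes to Mariko's descendants per capita at each generation.
At generation 1 (Ryo, Akira, Kenji) there are 3 shares of (1)/3 = 1/3 each.
Living: Akira — each takes 1/3.
Deceased: Ryo and Kenji. Their combined 2/3 is pooled and carried to generation 2.
At generation 2 (Haruki, Umeko, Takeshi, Midori, Fumio, Reiko, Junko, Kaede) there are 8 shares of (2/3)/8 = 1/12 each.
Living: Haruki, Umeko, Takeshi, Midori, Fumio, Reiko, Junko, and Kaede — each takes 1/12.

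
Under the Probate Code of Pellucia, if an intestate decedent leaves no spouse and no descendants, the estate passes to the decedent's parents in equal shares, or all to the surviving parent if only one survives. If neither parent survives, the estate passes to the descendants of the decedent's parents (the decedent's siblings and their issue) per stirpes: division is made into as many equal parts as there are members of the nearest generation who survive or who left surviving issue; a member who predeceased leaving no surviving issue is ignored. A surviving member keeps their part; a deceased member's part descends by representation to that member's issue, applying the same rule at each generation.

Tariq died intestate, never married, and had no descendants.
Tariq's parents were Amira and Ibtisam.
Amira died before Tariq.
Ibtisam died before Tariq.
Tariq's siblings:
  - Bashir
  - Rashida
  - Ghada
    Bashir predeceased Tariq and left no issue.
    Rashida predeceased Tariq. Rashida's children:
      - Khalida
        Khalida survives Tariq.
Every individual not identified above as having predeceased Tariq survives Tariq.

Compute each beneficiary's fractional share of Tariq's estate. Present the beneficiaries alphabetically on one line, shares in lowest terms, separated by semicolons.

Ghada 1/2; Khalida 1/2

Neither parent survives and there are no descendants, so the estate passes to Tariq's siblings and their issue per stirpes.
Bashir left no surviving issue, so that branch lapses and is disregarded.
The estate is divided into 2 equal shares of 1/2 among Rashida, Ghada.
Rashida predeceased; the 1/2 allotted to Rashida's branch passes to Rashida's issue by representation.
Khalida is the sole taker at this level and receives the full 1/2.
Ghada is living and takes 1/2.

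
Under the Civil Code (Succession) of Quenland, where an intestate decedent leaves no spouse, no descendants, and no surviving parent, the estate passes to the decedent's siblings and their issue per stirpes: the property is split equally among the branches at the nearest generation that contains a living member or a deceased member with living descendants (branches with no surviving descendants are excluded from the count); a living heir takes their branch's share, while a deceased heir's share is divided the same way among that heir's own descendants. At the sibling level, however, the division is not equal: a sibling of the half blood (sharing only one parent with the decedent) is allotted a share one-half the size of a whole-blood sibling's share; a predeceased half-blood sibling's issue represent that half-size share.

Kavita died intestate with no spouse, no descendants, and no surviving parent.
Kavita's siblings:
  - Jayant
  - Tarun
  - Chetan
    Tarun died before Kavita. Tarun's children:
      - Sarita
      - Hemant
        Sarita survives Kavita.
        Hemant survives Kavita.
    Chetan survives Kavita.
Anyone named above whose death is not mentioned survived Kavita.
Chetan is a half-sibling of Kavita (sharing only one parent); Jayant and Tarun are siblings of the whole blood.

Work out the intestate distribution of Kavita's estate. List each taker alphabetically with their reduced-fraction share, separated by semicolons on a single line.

No spouse, descendants, or parent survives, so the estate passes to Kavita's siblings per stirpes.
Half-blood siblings count for one-half the weight of whole-blood siblings at the initial division.
Dividing 1 in proportion to weights (total weight 5/2): Jayant (weight 1) → 2/5; Tarun (weight 1) → 2/5; Chetan (weight 1/2) → 1/5.
Jayant is living and takes 2/5.
Tarun predeceased; the 2/5 allotted to Tarun's branch passes to Tarun's issue by representation.
The 2/5 is divided into 2 equal shares of 1/5 among Sarita, Hemant.
Sarita is living and takes 1/5.
Hemant is living and takes 1/5.
Chetan is living and takes 1/5.

Chetan 1/5; Hemant 1/5; Jayant 2/5; Sarita 1/5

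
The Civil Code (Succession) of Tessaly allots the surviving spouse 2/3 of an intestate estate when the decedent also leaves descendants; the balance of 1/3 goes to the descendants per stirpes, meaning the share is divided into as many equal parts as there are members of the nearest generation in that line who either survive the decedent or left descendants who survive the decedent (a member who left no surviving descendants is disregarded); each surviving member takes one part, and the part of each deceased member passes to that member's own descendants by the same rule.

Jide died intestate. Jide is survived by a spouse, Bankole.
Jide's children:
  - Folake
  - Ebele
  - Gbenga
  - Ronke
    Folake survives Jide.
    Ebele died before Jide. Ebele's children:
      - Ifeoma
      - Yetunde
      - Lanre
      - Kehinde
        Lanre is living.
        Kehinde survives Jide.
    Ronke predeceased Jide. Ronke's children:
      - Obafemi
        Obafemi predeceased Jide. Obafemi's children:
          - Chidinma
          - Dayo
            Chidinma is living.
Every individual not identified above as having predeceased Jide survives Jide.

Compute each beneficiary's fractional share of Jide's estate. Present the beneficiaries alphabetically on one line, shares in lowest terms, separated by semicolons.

Bankole 2/3; Chidinma 1/24; Dayo 1/24; Folake 1/12; Gbenga 1/12; Ifeoma 1/48; Kehinde 1/48; Lanre 1/48; Yetunde 1/48

Bankole, as surviving spouse, takes 2/3.
The remaining 1/3 passes to Jide's descendants per stirpes.
The 1/3 is divided into 4 equal shares of 1/12 among Folake, Ebele, Gbenga, Ronke.
Folake is living and takes 1/12.
Ebele predeceased; the 1/12 allotted to Ebele's branch passes to Ebele's issue by representation.
The 1/12 is divided into 4 equal shares of 1/48 among Ifeoma, Yetunde, Lanre, Kehinde.
Ifeoma is living and takes 1/48.
Yetunde is living and takes 1/48.
Lanre is living and takes 1/48.
Kehinde is living and takes 1/48.
Gbenga is living and takes 1/12.
Ronke predeceased; the 1/12 allotted to Ronke's branch passes to Ronke's issue by representation.
Obafemi's line is the sole branch at this level, so the full 1/12 passes to Obafemi's issue by representation.
The 1/12 is divided into 2 equal shares of 1/24 among Chidinma, Dayo.
Chidinma is living and takes 1/24.
Dayo is living and takes 1/24.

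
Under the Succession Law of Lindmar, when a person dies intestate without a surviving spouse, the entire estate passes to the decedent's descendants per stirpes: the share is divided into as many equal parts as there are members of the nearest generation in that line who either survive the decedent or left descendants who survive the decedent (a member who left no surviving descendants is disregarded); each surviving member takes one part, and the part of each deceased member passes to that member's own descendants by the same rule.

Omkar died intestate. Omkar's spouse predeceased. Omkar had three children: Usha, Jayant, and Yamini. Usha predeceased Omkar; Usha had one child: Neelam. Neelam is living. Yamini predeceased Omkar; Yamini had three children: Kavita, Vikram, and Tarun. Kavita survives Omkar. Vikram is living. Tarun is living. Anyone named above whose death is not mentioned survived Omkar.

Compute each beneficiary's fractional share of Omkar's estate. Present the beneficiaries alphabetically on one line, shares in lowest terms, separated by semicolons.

There is no surviving spouse, so the entire estate passes to Omkar's descendants per stirpes.
The estate is divided into 3 equal shares of 1/3 among Usha, Jayant, Yamini.
Usha predeceased; the 1/3 allotted to Usha's branch passes to Usha's issue by representation.
Neelam is the sole taker at this level and receives the full 1/3.
Jayant is living and takes 1/3.
Yamini predeceased; the 1/3 allotted to Yamini's branch passes to Yamini's issue by representation.
The 1/3 is divided into 3 equal shares of 1/9 among Kavita, Vikram, Tarun.
Kavita is living and takes 1/9.
Vikram is living and takes 1/9.
Tarun is living and takes 1/9.

Jayant 1/3; Kavita 1/9; Neelam 1/3; Tarun 1/9; Vikram 1/9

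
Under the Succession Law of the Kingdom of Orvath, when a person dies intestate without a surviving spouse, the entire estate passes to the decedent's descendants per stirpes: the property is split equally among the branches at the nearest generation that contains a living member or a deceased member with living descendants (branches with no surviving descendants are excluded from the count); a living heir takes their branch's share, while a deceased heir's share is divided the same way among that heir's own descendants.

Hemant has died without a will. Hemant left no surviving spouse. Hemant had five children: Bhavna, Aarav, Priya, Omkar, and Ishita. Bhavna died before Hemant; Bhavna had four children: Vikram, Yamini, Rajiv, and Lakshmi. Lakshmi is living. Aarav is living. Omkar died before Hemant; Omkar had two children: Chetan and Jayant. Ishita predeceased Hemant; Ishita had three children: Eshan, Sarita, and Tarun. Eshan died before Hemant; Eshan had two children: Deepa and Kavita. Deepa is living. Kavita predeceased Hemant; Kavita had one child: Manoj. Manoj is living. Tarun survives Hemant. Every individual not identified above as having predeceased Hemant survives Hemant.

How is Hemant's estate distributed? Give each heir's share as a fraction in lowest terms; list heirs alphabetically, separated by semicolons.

Aarav 1/5; Chetan 1/10; Deepa 1/30; Jayant 1/10; Lakshmi 1/20; Manoj 1/30; Priya 1/5; Rajiv 1/20; Sarita 1/15; Tarun 1/15; Vikram 1/20; Yamini 1/20

There is no surviving spouse, so the entire estate passes to Hemant's descendants per stirpes.
The estate is divided into 5 equal shares of 1/5 among Bhavna, Aarav, Priya, Omkar, Ishita.
Bhavna predeceased; the 1/5 allotted to Bhavna's branch passes to Bhavna's issue by representation.
The 1/5 is divided into 4 equal shares of 1/20 among Vikram, Yamini, Rajiv, Lakshmi.
Vikram is living and takes 1/20.
Yamini is living and takes 1/20.
Rajiv is living and takes 1/20.
Lakshmi is living and takes 1/20.
Aarav is living and takes 1/5.
Priya is living and takes 1/5.
Omkar predeceased; the 1/5 allotted to Omkar's branch passes to Omkar's issue by representation.
The 1/5 is divided into 2 equal shares of 1/10 among Chetan, Jayant.
Chetan is living and takes 1/10.
Jayant is living and takes 1/10.
Ishita predeceased; the 1/5 allotted to Ishita's branch passes to Ishita's issue by representation.
The 1/5 is divided into 3 equal shares of 1/15 among Eshan, Sarita, Tarun.
Eshan predeceased; the 1/15 allotted to Eshan's branch passes to Eshan's issue by representation.
The 1/15 is divided into 2 equal shares of 1/30 among Deepa, Kavita.
Deepa is living and takes 1/30.
Kavita predeceased; the 1/30 allotted to Kavita's branch passes to Kavita's issue by representation.
Manoj is the sole taker at this level and receives the full 1/30.
Sarita is living and takes 1/15.
Tarun is living and takes 1/15.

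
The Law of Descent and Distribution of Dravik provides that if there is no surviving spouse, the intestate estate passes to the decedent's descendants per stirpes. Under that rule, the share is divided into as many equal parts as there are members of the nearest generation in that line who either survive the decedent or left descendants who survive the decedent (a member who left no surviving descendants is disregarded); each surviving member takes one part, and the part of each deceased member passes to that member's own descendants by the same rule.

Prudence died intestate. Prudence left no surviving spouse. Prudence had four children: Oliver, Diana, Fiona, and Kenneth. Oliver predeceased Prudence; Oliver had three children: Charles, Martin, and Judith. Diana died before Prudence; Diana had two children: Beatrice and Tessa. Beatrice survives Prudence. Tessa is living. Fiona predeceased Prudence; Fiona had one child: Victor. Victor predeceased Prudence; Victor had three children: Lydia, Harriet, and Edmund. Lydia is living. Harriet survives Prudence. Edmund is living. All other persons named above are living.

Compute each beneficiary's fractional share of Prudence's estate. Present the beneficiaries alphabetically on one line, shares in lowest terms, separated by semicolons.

Beatrice 1/8; Charles 1/12; Edmund 1/12; Harriet 1/12; Judith 1/12; Kenneth 1/4; Lydia 1/12; Martin 1/12; Tessa 1/8

There is no surviving spouse, so the entire estate passes to Prudence's descendants per stirpes.
The estate is divided into 4 equal shares of 1/4 among Oliver, Diana, Fiona, Kenneth.
Oliver predeceased; the 1/4 allotted to Oliver's branch passes to Oliver's issue by representation.
The 1/4 is divided into 3 equal shares of 1/12 among Charles, Martin, Judith.
Charles is living and takes 1/12.
Martin is living and takes 1/12.
Judith is living and takes 1/12.
Diana predeceased; the 1/4 allotted to Diana's branch passes to Diana's issue by representation.
The 1/4 is divided into 2 equal shares of 1/8 among Beatrice, Tessa.
Beatrice is living and takes 1/8.
Tessa is living and takes 1/8.
Fiona predeceased; the 1/4 allotted to Fiona's branch passes to Fiona's issue by representation.
Victor's line is the sole branch at this level, so the full 1/4 passes to Victor's issue by representation.
The 1/4 is divided into 3 equal shares of 1/12 among Lydia, Harriet, Edmund.
Lydia is living and takes 1/12.
Harriet is living and takes 1/12.
Edmund is living and takes 1/12.
Kenneth is living and takes 1/4.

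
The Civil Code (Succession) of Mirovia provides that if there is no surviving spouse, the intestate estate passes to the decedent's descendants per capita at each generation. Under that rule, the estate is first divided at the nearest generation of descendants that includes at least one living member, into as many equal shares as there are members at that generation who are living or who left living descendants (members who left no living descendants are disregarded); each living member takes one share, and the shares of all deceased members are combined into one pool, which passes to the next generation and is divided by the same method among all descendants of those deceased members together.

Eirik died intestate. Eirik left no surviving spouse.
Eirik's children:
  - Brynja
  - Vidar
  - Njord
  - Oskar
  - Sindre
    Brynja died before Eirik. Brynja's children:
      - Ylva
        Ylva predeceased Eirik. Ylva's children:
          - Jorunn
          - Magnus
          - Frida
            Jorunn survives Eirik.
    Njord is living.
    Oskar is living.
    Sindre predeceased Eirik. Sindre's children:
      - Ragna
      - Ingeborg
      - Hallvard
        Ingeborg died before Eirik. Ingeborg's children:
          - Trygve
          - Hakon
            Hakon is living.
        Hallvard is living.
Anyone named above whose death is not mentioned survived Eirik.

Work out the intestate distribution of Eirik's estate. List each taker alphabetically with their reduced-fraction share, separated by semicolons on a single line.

Frida 1/25; Hakon 1/25; Hallvard 1/10; Jorunn 1/25; Magnus 1/25; Njord 1/5; Oskar 1/5; Ragna 1/10; Trygve 1/25; Vidar 1/5

There is no surviving spouse, so the entire estate passes to Eirik's descendants per capita at each generation.
At generation 1 (Brynja, Vidar, Njord, Oskar, Sindre) there are 5 shares of (1)/5 = 1/5 each.
Living: Vidar, Njord, and Oskar — each takes 1/5.
Deceased: Brynja and Sindre. Their combined 2/5 is pooled and carried to generation 2.
At generation 2 (Ylva, Ragna, Ingeborg, Hallvard) there are 4 shares of (2/5)/4 = 1/10 each.
Living: Ragna and Hallvard — each takes 1/10.
Deceased: Ylva and Ingeborg. Their combined 1/5 is pooled and carried to generation 3.
At generation 3 (Jorunn, Magnus, Frida, Trygve, Hakon) there are 5 shares of (1/5)/5 = 1/25 each.
Living: Jorunn, Magnus, Frida, Trygve, and Hakon — each takes 1/25.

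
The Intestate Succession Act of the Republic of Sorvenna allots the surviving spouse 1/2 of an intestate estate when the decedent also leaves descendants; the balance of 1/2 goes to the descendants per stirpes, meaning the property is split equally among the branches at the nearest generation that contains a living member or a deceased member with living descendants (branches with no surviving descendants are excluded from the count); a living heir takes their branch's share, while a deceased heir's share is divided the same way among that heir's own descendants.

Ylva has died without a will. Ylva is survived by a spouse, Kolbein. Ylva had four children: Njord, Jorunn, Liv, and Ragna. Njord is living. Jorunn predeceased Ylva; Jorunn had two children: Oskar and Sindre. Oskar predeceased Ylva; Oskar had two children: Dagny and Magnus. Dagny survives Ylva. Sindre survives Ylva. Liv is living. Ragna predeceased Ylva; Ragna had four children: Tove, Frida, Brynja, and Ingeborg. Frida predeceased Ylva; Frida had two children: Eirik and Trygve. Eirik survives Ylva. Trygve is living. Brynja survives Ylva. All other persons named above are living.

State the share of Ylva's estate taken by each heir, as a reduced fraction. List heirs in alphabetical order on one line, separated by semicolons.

Kolbein, as surviving spouse, takes 1/2.
The remaining 1/2 passes to Ylva's descendants per stirpes.
The 1/2 is divided into 4 equal shares of 1/8 among Njord, Jorunn, Liv, Ragna.
Njord is living and takes 1/8.
Jorunn predeceased; the 1/8 allotted to Jorunn's branch passes to Jorunn's issue by representation.
The 1/8 is divided into 2 equal shares of 1/16 among Oskar, Sindre.
Oskar predeceased; the 1/16 allotted to Oskar's branch passes to Oskar's issue by representation.
The 1/16 is divided into 2 equal shares of 1/32 among Dagny, Magnus.
Dagny is living and takes 1/32.
Magnus is living and takes 1/32.
Sindre is living and takes 1/16.
Liv is living and takes 1/8.
Ragna predeceased; the 1/8 allotted to Ragna's branch passes to Ragna's issue by representation.
The 1/8 is divided into 4 equal shares of 1/32 among Tove, Frida, Brynja, Ingeborg.
Tove is living and takes 1/32.
Frida predeceased; the 1/32 allotted to Frida's branch passes to Frida's issue by representation.
The 1/32 is divided into 2 equal shares of 1/64 among Eirik, Trygve.
Eirik is living and takes 1/64.
Trygve is living and takes 1/64.
Brynja is living and takes 1/32.
Ingeborg is living and takes 1/32.

Brynja 1/32; Dagny 1/32; Eirik 1/64; Ingeborg 1/32; Kolbein 1/2; Liv 1/8; Magnus 1/32; Njord 1/8; Sindre 1/16; Tove 1/32; Trygve 1/64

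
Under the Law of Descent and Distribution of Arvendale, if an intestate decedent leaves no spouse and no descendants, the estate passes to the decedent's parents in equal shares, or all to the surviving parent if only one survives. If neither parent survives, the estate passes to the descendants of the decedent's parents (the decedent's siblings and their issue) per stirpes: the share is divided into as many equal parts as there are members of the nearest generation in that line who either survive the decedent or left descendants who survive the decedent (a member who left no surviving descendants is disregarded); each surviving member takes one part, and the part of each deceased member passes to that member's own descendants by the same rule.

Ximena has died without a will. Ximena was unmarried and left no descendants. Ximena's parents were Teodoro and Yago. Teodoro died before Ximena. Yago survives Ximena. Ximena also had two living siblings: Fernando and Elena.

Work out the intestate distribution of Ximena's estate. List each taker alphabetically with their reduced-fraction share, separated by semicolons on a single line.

Only one parent, Yago, survives, so Yago takes the entire estate. The siblings take nothing because a surviving parent has priority.

Yago 1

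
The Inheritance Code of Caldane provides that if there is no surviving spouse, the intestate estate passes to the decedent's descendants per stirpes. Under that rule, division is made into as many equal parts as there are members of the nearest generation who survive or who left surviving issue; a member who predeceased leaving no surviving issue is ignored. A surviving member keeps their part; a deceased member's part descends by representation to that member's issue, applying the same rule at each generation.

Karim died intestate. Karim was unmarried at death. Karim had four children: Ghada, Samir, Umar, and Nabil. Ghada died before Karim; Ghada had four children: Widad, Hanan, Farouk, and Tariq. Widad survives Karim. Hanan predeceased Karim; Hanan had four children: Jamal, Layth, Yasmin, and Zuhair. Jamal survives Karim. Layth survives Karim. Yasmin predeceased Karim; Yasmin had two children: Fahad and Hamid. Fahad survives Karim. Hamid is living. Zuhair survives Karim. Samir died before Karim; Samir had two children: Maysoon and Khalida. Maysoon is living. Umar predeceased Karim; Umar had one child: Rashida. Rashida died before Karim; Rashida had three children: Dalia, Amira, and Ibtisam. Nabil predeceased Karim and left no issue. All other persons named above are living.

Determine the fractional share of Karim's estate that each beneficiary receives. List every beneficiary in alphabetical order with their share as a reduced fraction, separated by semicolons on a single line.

There is no surviving spouse, so the entire estate passes to Karim's descendants per stirpes.
Nabil left no surviving issue, so that branch lapses and is disregarded.
The estate is divided into 3 equal shares of 1/3 among Ghada, Samir, Umar.
Ghada predeceased; the 1/3 allotted to Ghada's branch passes to Ghada's issue by representation.
The 1/3 is divided into 4 equal shares of 1/12 among Widad, Hanan, Farouk, Tariq.
Widad is living and takes 1/12.
Hanan predeceased; the 1/12 allotted to Hanan's branch passes to Hanan's issue by representation.
The 1/12 is divided into 4 equal shares of 1/48 among Jamal, Layth, Yasmin, Zuhair.
Jamal is living and takes 1/48.
Layth is living and takes 1/48.
Yasmin predeceased; the 1/48 allotted to Yasmin's branch passes to Yasmin's issue by representation.
The 1/48 is divided into 2 equal shares of 1/96 among Fahad, Hamid.
Fahad is living and takes 1/96.
Hamid is living and takes 1/96.
Zuhair is living and takes 1/48.
Farouk is living and takes 1/12.
Tariq is living and takes 1/12.
Samir predeceased; the 1/3 allotted to Samir's branch passes to Samir's issue by representation.
The 1/3 is divided into 2 equal shares of 1/6 among Maysoon, Khalida.
Maysoon is living and takes 1/6.
Khalida is living and takes 1/6.
Umar predeceased; the 1/3 allotted to Umar's branch passes to Umar's issue by representation.
Rashida's line is the sole branch at this level, so the full 1/3 passes to Rashida's issue by representation.
The 1/3 is divided into 3 equal shares of 1/9 among Dalia, Amira, Ibtisam.
Dalia is living and takes 1/9.
Amira is living and takes 1/9.
Ibtisam is living and takes 1/9.

Amira 1/9; Dalia 1/9; Fahad 1/96; Farouk 1/12; Hamid 1/96; Ibtisam 1/9; Jamal 1/48; Khalida 1/6; Layth 1/48; Maysoon 1/6; Tariq 1/12; Widad 1/12; Zuhair 1/48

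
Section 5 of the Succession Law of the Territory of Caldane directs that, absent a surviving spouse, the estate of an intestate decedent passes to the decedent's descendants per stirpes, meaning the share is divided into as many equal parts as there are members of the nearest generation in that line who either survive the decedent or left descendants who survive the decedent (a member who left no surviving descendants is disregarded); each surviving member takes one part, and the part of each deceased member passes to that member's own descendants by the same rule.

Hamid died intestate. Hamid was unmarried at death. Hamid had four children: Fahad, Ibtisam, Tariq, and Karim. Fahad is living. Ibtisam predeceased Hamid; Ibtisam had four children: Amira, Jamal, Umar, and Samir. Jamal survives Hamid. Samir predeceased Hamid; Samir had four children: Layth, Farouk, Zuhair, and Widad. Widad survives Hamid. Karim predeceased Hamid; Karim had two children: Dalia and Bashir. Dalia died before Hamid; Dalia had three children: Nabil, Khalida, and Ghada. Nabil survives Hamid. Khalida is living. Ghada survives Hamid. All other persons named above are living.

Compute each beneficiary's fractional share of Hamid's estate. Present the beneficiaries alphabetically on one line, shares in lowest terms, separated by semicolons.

Amira 1/16; Bashir 1/8; Fahad 1/4; Farouk 1/64; Ghada 1/24; Jamal 1/16; Khalida 1/24; Layth 1/64; Nabil 1/24; Tariq 1/4; Umar 1/16; Widad 1/64; Zuhair 1/64

There is no surviving spouse, so the entire estate passes to Hamid's descendants per stirpes.
The estate is divided into 4 equal shares of 1/4 among Fahad, Ibtisam, Tariq, Karim.
Fahad is living and takes 1/4.
Ibtisam predeceased; the 1/4 allotted to Ibtisam's branch passes to Ibtisam's issue by representation.
The 1/4 is divided into 4 equal shares of 1/16 among Amira, Jamal, Umar, Samir.
Amira is living and takes 1/16.
Jamal is living and takes 1/16.
Umar is living and takes 1/16.
Samir predeceased; the 1/16 allotted to Samir's branch passes to Samir's issue by representation.
The 1/16 is divided into 4 equal shares of 1/64 among Layth, Farouk, Zuhair, Widad.
Layth is living and takes 1/64.
Farouk is living and takes 1/64.
Zuhair is living and takes 1/64.
Widad is living and takes 1/64.
Tariq is living and takes 1/4.
Karim predeceased; the 1/4 allotted to Karim's branch passes to Karim's issue by representation.
The 1/4 is divided into 2 equal shares of 1/8 among Dalia, Bashir.
Dalia predeceased; the 1/8 allotted to Dalia's branch passes to Dalia's issue by representation.
The 1/8 is divided into 3 equal shares of 1/24 among Nabil, Khalida, Ghada.
Nabil is living and takes 1/24.
Khalida is living and takes 1/24.
Ghada is living and takes 1/24.
Bashir is living and takes 1/8.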